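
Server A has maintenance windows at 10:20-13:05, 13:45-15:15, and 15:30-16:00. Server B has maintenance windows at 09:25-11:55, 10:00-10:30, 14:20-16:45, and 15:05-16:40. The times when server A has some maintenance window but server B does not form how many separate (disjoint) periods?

2

Second set merges to 09:25–11:55, 14:20–16:45.
A \ B = 11:55–13:05, 13:45–14:20.
That is 2 disjoint pieces.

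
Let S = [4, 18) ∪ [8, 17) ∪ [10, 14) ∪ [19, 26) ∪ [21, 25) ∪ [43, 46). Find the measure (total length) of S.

Merged: [4, 18), [19, 26), [43, 46).
Lengths: 14 + 7 + 3 = 24.

24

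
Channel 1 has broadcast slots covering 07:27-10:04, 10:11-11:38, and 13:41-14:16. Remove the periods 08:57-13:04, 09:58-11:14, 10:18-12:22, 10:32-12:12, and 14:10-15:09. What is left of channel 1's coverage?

Merge the second list: 08:57-13:04, 14:10-15:09.
07:27-10:04 minus B → 07:27-08:57.
10:11-11:38: fully covered by B → removed.
13:41-14:16 minus B → 13:41-14:10.

07:27-08:57, 13:41-14:10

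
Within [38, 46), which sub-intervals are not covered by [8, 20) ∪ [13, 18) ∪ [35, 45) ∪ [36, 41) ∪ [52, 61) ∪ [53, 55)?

[45, 46)

After merging, the occupied span is [8, 20), [35, 45), [52, 61).
Complement within [38, 46): [45, 46).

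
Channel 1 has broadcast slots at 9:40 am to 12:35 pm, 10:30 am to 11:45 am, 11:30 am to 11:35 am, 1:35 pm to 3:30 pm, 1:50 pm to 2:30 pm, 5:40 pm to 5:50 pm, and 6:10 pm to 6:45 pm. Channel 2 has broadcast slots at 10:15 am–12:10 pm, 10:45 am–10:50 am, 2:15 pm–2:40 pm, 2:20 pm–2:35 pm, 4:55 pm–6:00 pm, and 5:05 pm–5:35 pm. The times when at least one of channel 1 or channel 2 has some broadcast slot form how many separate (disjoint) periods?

4

Merge the first list: 9:40 am–12:35 pm, 1:35 pm–3:30 pm, 5:40 pm–5:50 pm, 6:10 pm–6:45 pm.
Merge the second list: 10:15 am–12:10 pm, 2:15 pm–2:40 pm, 4:55 pm–6:00 pm.
A ∪ B = 9:40 am–12:35 pm, 1:35 pm–3:30 pm, 4:55 pm–6:00 pm, 6:10 pm–6:45 pm.
That is 4 disjoint pieces.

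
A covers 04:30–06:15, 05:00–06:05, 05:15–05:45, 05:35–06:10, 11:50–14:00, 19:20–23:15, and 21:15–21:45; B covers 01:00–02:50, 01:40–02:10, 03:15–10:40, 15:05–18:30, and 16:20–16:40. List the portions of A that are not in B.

11:50–14:00, 19:20–23:15

First set merges to 04:30–06:15, 11:50–14:00, 19:20–23:15.
Second set merges to 01:00–02:50, 03:15–10:40, 15:05–18:30.
04:30–06:15 lies entirely inside B → drops out.
11:50–14:00 is untouched.
19:20–23:15 is untouched.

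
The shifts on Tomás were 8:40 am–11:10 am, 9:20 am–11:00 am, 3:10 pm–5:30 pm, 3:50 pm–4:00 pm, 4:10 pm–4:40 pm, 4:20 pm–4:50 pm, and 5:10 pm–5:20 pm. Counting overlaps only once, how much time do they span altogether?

Merged: 8:40 am–11:10 am, 3:10 pm–5:30 pm.
Lengths: 2 h 30 min + 2 h 20 min = 4 h 50 min.

4 h 50 min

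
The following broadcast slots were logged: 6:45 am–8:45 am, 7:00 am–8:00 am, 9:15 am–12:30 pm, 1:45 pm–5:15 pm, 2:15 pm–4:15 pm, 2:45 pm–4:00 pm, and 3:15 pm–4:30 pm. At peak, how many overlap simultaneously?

Sweep endpoints in order; track running count of active intervals.
Peak of 4 reached at 3:15 pm.

4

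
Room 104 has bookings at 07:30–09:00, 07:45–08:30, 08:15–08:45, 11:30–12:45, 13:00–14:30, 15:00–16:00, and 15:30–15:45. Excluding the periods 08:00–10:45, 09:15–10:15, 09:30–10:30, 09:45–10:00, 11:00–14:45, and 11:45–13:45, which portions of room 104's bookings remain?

Merge the first list: 07:30–09:00, 11:30–12:45, 13:00–14:30, 15:00–16:00.
Merge the second list: 08:00–10:45, 11:00–14:45.
07:30–09:00 minus B → 07:30–08:00.
11:30–12:45: fully covered by B → removed.
13:00–14:30: fully covered by B → removed.
15:00–16:00: no B overlap → unchanged.

07:30–08:00, 15:00–16:00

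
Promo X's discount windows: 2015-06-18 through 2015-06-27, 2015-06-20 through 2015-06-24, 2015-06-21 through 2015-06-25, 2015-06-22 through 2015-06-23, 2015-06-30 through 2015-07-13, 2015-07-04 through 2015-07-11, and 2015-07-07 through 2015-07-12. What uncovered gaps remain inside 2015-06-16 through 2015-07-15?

Covered (merged): 2015-06-18 through 2015-06-27, 2015-06-30 through 2015-07-13.
Gaps within 2015-06-16 through 2015-07-15: 2015-06-16 through 2015-06-17, 2015-06-28 through 2015-06-29, 2015-07-14 through 2015-07-15.

2015-06-16 through 2015-06-17, 2015-06-28 through 2015-06-29, 2015-07-14 through 2015-07-15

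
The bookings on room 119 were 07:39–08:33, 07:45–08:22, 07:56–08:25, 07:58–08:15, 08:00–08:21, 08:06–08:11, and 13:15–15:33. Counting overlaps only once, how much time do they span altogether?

Merged: 07:39-08:33, 13:15-15:33.
Lengths: 54 min + 2 h 18 min = 3 h 12 min.

3 h 12 min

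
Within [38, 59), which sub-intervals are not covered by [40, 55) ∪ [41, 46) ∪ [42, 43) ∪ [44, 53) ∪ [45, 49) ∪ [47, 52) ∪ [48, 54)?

Covered (merged): [40, 55).
Complement within [38, 59): [38, 40), [55, 59).

[38, 40) ∪ [55, 59)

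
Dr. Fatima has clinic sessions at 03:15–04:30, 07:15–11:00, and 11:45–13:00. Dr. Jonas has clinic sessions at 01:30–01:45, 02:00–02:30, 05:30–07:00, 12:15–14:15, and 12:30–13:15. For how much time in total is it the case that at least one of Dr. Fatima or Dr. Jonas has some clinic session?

Merge the second list: 01:30–01:45, 02:00–02:30, 05:30–07:00, 12:15–14:15.
A ∪ B = 01:30–01:45, 02:00–02:30, 03:15–04:30, 05:30–07:00, 07:15–11:00, 11:45–14:15.
Total: 15 min + 30 min + 1 h 15 min + 1 h 30 min + 3 h 45 min + 2 h 30 min = 9 h 45 min.

9 h 45 min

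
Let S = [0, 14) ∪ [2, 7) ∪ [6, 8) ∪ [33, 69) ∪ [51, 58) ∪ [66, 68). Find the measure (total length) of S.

50

Merged: [0, 14), [33, 69).
Lengths: 14 + 36 = 50.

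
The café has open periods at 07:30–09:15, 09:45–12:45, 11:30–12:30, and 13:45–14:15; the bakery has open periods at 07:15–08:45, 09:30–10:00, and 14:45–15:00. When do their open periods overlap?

07:30-08:45, 09:45-10:00

Merge the first list: 07:30-09:15, 09:45-12:45, 13:45-14:15.
07:30-09:15 ∩ B → 07:30-08:45.
09:45-12:45 ∩ B → 09:45-10:00.
13:45-14:15 meets no B interval.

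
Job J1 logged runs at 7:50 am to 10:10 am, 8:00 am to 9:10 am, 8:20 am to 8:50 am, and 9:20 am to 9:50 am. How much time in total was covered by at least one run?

Merged: 7:50 am–10:10 am.
Length: 2 h 20 min.

2 h 20 min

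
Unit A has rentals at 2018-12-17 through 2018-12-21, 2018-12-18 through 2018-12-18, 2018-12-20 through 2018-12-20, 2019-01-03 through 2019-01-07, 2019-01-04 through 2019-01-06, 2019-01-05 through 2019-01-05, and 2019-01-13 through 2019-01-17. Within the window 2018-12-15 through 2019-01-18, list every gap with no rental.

The merged coverage is 2018-12-17 through 2018-12-21, 2019-01-03 through 2019-01-07, 2019-01-13 through 2019-01-17.
Gaps within 2018-12-15 through 2019-01-18: 2018-12-15 through 2018-12-16, 2018-12-22 through 2019-01-02, 2019-01-08 through 2019-01-12, 2019-01-18 through 2019-01-18.

2018-12-15 through 2018-12-16, 2018-12-22 through 2019-01-02, 2019-01-08 through 2019-01-12, 2019-01-18 through 2019-01-18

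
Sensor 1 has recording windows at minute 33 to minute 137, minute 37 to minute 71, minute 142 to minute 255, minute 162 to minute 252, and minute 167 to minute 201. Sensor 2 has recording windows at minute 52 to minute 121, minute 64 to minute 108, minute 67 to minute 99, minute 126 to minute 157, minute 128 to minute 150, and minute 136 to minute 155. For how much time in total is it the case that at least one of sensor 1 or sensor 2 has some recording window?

222 minutes

First set merges to minute 33 to minute 137, minute 142 to minute 255.
Second set merges to minute 52 to minute 121, minute 126 to minute 157.
A ∪ B = minute 33 to minute 255.
Total: 222 minutes.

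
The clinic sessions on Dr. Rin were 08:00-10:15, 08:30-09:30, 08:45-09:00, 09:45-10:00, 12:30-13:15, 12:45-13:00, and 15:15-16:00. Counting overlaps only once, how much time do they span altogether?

3 h 45 min

Merged: 08:00–10:15, 12:30–13:15, 15:15–16:00.
Lengths: 2 h 15 min + 45 min + 45 min = 3 h 45 min.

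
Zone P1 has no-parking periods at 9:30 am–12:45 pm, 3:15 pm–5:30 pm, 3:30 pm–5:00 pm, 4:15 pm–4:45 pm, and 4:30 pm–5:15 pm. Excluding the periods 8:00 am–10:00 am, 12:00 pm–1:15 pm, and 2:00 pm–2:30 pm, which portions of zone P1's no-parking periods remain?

10:00 am–12:00 pm, 3:15 pm–5:30 pm

A, merged: 9:30 am–12:45 pm, 3:15 pm–5:30 pm.
9:30 am–12:45 pm with B removed leaves 10:00 am–12:00 pm.
3:15 pm–5:30 pm is untouched.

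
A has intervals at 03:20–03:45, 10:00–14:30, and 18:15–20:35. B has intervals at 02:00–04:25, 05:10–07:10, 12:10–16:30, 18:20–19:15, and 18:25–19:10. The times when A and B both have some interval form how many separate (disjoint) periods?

B, merged: 02:00–04:25, 05:10–07:10, 12:10–16:30, 18:20–19:15.
A ∩ B = 03:20–03:45, 12:10–14:30, 18:20–19:15.
That is 3 disjoint pieces.

3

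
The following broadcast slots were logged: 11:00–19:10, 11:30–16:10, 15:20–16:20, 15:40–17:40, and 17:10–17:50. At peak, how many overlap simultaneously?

At 15:40, 4 of the intervals are simultaneously active.
No point has more.

4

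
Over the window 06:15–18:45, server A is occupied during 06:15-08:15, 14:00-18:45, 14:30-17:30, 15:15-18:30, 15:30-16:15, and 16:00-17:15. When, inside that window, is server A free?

08:15–14:00

The merged coverage is 06:15–08:15, 14:00–18:45.
Uncovered inside 06:15–18:45: 08:15–14:00.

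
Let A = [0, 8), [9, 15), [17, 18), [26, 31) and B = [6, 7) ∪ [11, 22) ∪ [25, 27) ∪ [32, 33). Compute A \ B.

[0, 8) \ B = [0, 6), [7, 8).
[9, 15) \ B = [9, 11).
[17, 18): entirely removed.
[26, 31) \ B = [27, 31).

[0, 6) ∪ [7, 8) ∪ [9, 11) ∪ [27, 31)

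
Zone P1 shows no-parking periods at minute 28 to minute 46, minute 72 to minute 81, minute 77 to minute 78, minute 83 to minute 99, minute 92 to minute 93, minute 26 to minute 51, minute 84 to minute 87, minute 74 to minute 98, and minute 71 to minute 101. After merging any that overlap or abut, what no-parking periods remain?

minute 26 to minute 51, minute 71 to minute 101

Sort by start: minute 26 to minute 51, minute 28 to minute 46, minute 71 to minute 101, minute 72 to minute 81, minute 74 to minute 98, minute 77 to minute 78, minute 83 to minute 99, minute 84 to minute 87, minute 92 to minute 93.
minute 28 to minute 46 overlaps/touches minute 26 to minute 51 → extend to minute 26 to minute 51.
minute 71 to minute 101 is disjoint → start new block.
minute 72 to minute 81 overlaps/touches minute 71 to minute 101 → extend to minute 71 to minute 101.
minute 74 to minute 98 overlaps/touches minute 71 to minute 101 → extend to minute 71 to minute 101.
minute 77 to minute 78 overlaps/touches minute 71 to minute 101 → extend to minute 71 to minute 101.
minute 83 to minute 99 overlaps/touches minute 71 to minute 101 → extend to minute 71 to minute 101.
minute 84 to minute 87 overlaps/touches minute 71 to minute 101 → extend to minute 71 to minute 101.
minute 92 to minute 93 overlaps/touches minute 71 to minute 101 → extend to minute 71 to minute 101.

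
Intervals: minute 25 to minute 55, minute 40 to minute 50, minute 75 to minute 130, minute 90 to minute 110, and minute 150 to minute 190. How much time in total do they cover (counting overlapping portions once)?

125 minutes

Merged: minute 25 to minute 55, minute 75 to minute 130, minute 150 to minute 190.
Lengths: 30 minutes + 55 minutes + 40 minutes = 125 minutes.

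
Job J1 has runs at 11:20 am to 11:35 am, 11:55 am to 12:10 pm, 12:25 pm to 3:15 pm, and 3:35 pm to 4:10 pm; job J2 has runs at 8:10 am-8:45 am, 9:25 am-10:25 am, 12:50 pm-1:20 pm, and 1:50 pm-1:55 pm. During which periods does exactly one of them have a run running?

8:10 am–8:45 am, 9:25 am–10:25 am, 11:20 am–11:35 am, 11:55 am–12:10 pm, 12:25 pm–12:50 pm, 1:20 pm–1:50 pm, 1:55 pm–3:15 pm, 3:35 pm–4:10 pm

A \ B = 11:20 am–11:35 am, 11:55 am–12:10 pm, 12:25 pm–12:50 pm, 1:20 pm–1:50 pm, 1:55 pm–3:15 pm, 3:35 pm–4:10 pm.
B \ A = 8:10 am–8:45 am, 9:25 am–10:25 am.
Union of the two gives the symmetric difference.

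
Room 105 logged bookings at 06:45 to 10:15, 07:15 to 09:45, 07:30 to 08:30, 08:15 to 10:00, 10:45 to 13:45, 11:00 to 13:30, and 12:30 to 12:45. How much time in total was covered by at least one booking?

Merged: 06:45–10:15, 10:45–13:45.
Lengths: 3 h 30 min + 3 h = 6 h 30 min.

6 h 30 min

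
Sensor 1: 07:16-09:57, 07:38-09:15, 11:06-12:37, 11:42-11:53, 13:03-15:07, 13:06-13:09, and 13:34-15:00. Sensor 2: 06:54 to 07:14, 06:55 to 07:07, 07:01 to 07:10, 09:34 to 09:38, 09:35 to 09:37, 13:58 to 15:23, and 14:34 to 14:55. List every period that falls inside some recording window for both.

09:34–09:38, 13:58–15:07

Merge the first list: 07:16–09:57, 11:06–12:37, 13:03–15:07.
Merge the second list: 06:54–07:14, 09:34–09:38, 13:58–15:23.
07:16–09:57 overlaps B on 09:34–09:38.
11:06–12:37 falls entirely outside B.
13:03–15:07 overlaps B on 13:58–15:07.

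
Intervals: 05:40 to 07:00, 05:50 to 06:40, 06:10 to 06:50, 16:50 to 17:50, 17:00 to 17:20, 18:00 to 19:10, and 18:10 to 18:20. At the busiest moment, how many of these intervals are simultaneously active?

3

Sweep endpoints in order; track running count of active intervals.
Peak of 3 reached at 06:10.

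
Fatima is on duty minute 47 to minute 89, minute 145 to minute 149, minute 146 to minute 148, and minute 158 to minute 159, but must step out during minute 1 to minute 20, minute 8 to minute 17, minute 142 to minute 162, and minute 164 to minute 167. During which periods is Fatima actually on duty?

Merge the first list: minute 47 to minute 89, minute 145 to minute 149, minute 158 to minute 159.
Merge the second list: minute 1 to minute 20, minute 142 to minute 162, minute 164 to minute 167.
minute 47 to minute 89: nothing removed.
minute 145 to minute 149: entirely removed.
minute 158 to minute 159: entirely removed.

minute 47 to minute 89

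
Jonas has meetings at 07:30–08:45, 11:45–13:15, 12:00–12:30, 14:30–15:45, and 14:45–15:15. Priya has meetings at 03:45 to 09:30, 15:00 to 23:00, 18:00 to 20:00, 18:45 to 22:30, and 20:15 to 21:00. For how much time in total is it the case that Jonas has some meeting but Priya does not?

First set merges to 07:30–08:45, 11:45–13:15, 14:30–15:45.
Second set merges to 03:45–09:30, 15:00–23:00.
A \ B = 11:45–13:15, 14:30–15:00.
Total: 1 h 30 min + 30 min = 2 h.

2 h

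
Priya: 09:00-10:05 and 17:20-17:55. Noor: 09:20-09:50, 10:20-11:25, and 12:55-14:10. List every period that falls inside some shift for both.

09:00-10:05 ∩ B → 09:20-09:50.
17:20-17:55 meets no B interval.

09:20-09:50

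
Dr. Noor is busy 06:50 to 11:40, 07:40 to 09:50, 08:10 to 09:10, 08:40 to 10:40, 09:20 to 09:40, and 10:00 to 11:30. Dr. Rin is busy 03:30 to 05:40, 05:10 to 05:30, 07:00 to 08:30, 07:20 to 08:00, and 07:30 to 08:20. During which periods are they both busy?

Merge the first list: 06:50–11:40.
Merge the second list: 03:30–05:40, 07:00–08:30.
06:50–11:40 meets the second set on 07:00–08:30.

07:00–08:30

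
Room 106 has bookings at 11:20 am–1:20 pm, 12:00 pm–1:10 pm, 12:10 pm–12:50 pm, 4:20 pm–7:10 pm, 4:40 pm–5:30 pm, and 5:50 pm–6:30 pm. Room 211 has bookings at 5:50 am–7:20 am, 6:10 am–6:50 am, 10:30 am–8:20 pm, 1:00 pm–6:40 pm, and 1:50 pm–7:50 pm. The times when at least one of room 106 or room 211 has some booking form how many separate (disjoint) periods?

First set merges to 11:20 am-1:20 pm, 4:20 pm-7:10 pm.
Second set merges to 5:50 am-7:20 am, 10:30 am-8:20 pm.
A ∪ B = 5:50 am-7:20 am, 10:30 am-8:20 pm.
That is 2 disjoint pieces.

2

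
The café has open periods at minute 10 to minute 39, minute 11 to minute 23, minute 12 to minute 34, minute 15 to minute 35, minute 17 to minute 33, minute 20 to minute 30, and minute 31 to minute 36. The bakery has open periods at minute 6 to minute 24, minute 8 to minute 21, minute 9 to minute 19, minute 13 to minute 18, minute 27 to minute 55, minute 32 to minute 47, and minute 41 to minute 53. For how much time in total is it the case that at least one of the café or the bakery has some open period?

49 minutes

Merge the first list: minute 10 to minute 39.
Merge the second list: minute 6 to minute 24, minute 27 to minute 55.
A ∪ B = minute 6 to minute 55.
Total: 49 minutes.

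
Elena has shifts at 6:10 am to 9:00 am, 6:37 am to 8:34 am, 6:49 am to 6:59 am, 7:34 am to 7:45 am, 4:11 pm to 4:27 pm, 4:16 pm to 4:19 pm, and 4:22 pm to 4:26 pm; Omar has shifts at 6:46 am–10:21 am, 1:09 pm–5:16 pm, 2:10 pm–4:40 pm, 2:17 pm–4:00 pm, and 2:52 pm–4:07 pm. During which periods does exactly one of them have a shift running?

A, merged: 6:10 am–9:00 am, 4:11 pm–4:27 pm.
B, merged: 6:46 am–10:21 am, 1:09 pm–5:16 pm.
A \ B = 6:10 am–6:46 am.
B \ A = 9:00 am–10:21 am, 1:09 pm–4:11 pm, 4:27 pm–5:16 pm.
Union of the two gives the symmetric difference.

6:10 am–6:46 am, 9:00 am–10:21 am, 1:09 pm–4:11 pm, 4:27 pm–5:16 pm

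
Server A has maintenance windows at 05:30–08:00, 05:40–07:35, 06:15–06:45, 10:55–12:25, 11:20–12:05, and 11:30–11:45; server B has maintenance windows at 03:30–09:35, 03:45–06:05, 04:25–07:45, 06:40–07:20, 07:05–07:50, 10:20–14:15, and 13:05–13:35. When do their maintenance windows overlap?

05:30–08:00, 10:55–12:25

First set merges to 05:30–08:00, 10:55–12:25.
Second set merges to 03:30–09:35, 10:20–14:15.
05:30–08:00 overlaps B on 05:30–08:00.
10:55–12:25 overlaps B on 10:55–12:25.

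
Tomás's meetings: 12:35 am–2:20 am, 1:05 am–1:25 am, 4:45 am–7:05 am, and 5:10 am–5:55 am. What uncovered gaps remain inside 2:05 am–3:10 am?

2:20 am–3:10 am

Covered (merged): 12:35 am–2:20 am, 4:45 am–7:05 am.
Gaps within 2:05 am–3:10 am: 2:20 am–3:10 am.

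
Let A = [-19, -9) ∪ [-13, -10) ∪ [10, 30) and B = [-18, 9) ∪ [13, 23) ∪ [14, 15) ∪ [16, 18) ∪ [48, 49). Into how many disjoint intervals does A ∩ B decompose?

First set merges to [-19, -9), [10, 30).
Second set merges to [-18, 9), [13, 23), [48, 49).
A ∩ B = [-18, -9), [13, 23).
That is 2 disjoint pieces.

2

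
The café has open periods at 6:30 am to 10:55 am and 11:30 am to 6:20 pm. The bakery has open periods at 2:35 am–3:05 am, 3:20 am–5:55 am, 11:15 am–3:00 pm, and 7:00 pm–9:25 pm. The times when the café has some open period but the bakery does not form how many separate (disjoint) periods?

A \ B = 6:30 am-10:55 am, 3:00 pm-6:20 pm.
That is 2 disjoint pieces.

2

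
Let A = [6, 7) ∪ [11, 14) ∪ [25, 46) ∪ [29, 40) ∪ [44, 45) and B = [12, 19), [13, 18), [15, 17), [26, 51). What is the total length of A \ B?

First set merges to [6, 7), [11, 14), [25, 46).
Second set merges to [12, 19), [26, 51).
A \ B = [6, 7), [11, 12), [25, 26).
Total: 1 + 1 + 1 = 3.

3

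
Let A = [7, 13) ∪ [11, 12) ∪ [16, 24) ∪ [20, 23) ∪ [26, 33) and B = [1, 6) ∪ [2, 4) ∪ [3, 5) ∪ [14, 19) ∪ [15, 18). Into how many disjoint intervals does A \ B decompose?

A, merged: [7, 13), [16, 24), [26, 33).
B, merged: [1, 6), [14, 19).
A \ B = [7, 13), [19, 24), [26, 33).
That is 3 disjoint pieces.

3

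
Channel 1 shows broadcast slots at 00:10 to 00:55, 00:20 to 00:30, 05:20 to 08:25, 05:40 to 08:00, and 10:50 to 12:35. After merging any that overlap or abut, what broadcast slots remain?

00:10–00:55, 05:20–08:25, 10:50–12:35

00:20–00:30 overlaps/touches 00:10–00:55 → extend to 00:10–00:55.
05:20–08:25 is disjoint → start new block.
05:40–08:00 overlaps/touches 05:20–08:25 → extend to 05:20–08:25.
10:50–12:35 is disjoint → start new block.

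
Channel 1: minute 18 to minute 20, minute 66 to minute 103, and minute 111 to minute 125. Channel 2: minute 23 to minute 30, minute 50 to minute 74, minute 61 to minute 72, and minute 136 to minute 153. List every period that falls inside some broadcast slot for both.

minute 66 to minute 74

B, merged: minute 23 to minute 30, minute 50 to minute 74, minute 136 to minute 153.
minute 18 to minute 20 meets no B interval.
minute 66 to minute 103 ∩ B → minute 66 to minute 74.
minute 111 to minute 125 meets no B interval.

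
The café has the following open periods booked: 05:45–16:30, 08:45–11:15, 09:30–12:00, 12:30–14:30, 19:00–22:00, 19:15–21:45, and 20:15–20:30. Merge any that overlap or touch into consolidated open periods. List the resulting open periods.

08:45-11:15 overlaps/touches 05:45-16:30 → extend to 05:45-16:30.
09:30-12:00 overlaps/touches 05:45-16:30 → extend to 05:45-16:30.
12:30-14:30 overlaps/touches 05:45-16:30 → extend to 05:45-16:30.
19:00-22:00 is disjoint → start new block.
19:15-21:45 overlaps/touches 19:00-22:00 → extend to 19:00-22:00.
20:15-20:30 overlaps/touches 19:00-22:00 → extend to 19:00-22:00.

05:45-16:30, 19:00-22:00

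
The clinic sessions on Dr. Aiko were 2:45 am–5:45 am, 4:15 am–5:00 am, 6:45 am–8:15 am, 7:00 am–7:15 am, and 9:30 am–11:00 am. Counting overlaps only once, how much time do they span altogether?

6 h

Merged: 2:45 am-5:45 am, 6:45 am-8:15 am, 9:30 am-11:00 am.
Lengths: 3 h + 1 h 30 min + 1 h 30 min = 6 h.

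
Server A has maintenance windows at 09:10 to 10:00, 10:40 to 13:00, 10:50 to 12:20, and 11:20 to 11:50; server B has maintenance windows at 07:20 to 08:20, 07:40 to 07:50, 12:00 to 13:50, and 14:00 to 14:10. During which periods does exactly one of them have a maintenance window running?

First set merges to 09:10-10:00, 10:40-13:00.
Second set merges to 07:20-08:20, 12:00-13:50, 14:00-14:10.
A \ B = 09:10-10:00, 10:40-12:00.
B \ A = 07:20-08:20, 13:00-13:50, 14:00-14:10.
Union of the two gives the symmetric difference.

07:20-08:20, 09:10-10:00, 10:40-12:00, 13:00-13:50, 14:00-14:10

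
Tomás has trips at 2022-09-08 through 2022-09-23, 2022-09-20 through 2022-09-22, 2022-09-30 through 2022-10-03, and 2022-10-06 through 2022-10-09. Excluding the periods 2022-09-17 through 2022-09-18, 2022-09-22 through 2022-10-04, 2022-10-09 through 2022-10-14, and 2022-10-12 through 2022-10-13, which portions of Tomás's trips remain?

2022-09-08 through 2022-09-16, 2022-09-19 through 2022-09-21, 2022-10-06 through 2022-10-08

First set merges to 2022-09-08 through 2022-09-23, 2022-09-30 through 2022-10-03, 2022-10-06 through 2022-10-09.
Second set merges to 2022-09-17 through 2022-09-18, 2022-09-22 through 2022-10-04, 2022-10-09 through 2022-10-14.
2022-09-08 through 2022-09-23 \ B = 2022-09-08 through 2022-09-16, 2022-09-19 through 2022-09-21.
2022-09-30 through 2022-10-03: entirely removed.
2022-10-06 through 2022-10-09 \ B = 2022-10-06 through 2022-10-08.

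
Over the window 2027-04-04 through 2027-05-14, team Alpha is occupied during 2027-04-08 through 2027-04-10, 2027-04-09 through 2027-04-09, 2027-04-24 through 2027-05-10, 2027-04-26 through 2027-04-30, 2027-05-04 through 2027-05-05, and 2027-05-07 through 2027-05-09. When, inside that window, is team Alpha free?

2027-04-04 through 2027-04-07, 2027-04-11 through 2027-04-23, 2027-05-11 through 2027-05-14

Covered (merged): 2027-04-08 through 2027-04-10, 2027-04-24 through 2027-05-10.
Uncovered inside 2027-04-04 through 2027-05-14: 2027-04-04 through 2027-04-07, 2027-04-11 through 2027-04-23, 2027-05-11 through 2027-05-14.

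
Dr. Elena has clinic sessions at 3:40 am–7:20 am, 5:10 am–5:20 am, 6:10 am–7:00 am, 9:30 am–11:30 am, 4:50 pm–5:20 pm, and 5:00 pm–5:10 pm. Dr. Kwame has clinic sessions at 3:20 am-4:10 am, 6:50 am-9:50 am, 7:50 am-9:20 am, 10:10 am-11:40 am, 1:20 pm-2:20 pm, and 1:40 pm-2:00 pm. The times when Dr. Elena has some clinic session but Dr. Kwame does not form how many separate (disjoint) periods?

A, merged: 3:40 am-7:20 am, 9:30 am-11:30 am, 4:50 pm-5:20 pm.
B, merged: 3:20 am-4:10 am, 6:50 am-9:50 am, 10:10 am-11:40 am, 1:20 pm-2:20 pm.
A \ B = 4:10 am-6:50 am, 9:50 am-10:10 am, 4:50 pm-5:20 pm.
That is 3 disjoint pieces.

3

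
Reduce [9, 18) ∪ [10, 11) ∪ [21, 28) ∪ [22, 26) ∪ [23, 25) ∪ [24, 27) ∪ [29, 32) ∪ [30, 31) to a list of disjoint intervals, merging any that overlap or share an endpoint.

[9, 18) ∪ [21, 28) ∪ [29, 32)

[10, 11) overlaps/touches [9, 18) → extend to [9, 18).
[21, 28) is disjoint → start new block.
[22, 26) overlaps/touches [21, 28) → extend to [21, 28).
[23, 25) overlaps/touches [21, 28) → extend to [21, 28).
[24, 27) overlaps/touches [21, 28) → extend to [21, 28).
[29, 32) is disjoint → start new block.
[30, 31) overlaps/touches [29, 32) → extend to [29, 32).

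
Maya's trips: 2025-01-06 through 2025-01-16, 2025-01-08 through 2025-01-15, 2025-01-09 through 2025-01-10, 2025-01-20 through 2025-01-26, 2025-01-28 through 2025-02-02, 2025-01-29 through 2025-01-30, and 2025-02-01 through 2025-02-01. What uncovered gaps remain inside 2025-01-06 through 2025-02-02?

After merging, the occupied span is 2025-01-06 through 2025-01-16, 2025-01-20 through 2025-01-26, 2025-01-28 through 2025-02-02.
Uncovered inside 2025-01-06 through 2025-02-02: 2025-01-17 through 2025-01-19, 2025-01-27 through 2025-01-27.

2025-01-17 through 2025-01-19, 2025-01-27 through 2025-01-27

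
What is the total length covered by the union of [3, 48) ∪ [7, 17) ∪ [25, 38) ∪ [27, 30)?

Merged: [3, 48).
Length: 45.

45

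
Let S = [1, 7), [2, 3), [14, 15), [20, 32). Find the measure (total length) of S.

Merged: [1, 7), [14, 15), [20, 32).
Lengths: 6 + 1 + 12 = 19.

19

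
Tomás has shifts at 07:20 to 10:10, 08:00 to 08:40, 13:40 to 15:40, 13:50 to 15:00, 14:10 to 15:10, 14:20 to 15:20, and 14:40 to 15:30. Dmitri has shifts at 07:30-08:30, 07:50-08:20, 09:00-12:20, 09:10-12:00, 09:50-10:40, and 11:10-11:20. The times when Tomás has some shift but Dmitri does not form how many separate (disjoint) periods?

A, merged: 07:20–10:10, 13:40–15:40.
B, merged: 07:30–08:30, 09:00–12:20.
A \ B = 07:20–07:30, 08:30–09:00, 13:40–15:40.
That is 3 disjoint pieces.

3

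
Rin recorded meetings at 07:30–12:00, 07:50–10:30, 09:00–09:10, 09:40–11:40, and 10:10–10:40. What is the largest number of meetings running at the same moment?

4

At 10:10, 4 of the intervals are simultaneously active.
No point has more.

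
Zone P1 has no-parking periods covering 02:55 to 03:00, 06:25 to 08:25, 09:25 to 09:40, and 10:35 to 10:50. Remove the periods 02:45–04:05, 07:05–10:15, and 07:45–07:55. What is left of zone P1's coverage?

06:25-07:05, 10:35-10:50

Second set merges to 02:45-04:05, 07:05-10:15.
02:55-03:00: fully covered by B → removed.
06:25-08:25 minus B → 06:25-07:05.
09:25-09:40: fully covered by B → removed.
10:35-10:50: no B overlap → unchanged.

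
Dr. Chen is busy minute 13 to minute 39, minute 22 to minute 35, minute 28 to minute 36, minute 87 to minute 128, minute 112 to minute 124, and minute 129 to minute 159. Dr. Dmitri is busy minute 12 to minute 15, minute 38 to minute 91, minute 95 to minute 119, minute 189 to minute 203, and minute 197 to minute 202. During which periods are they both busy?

minute 13 to minute 15, minute 38 to minute 39, minute 87 to minute 91, minute 95 to minute 119

Merge the first list: minute 13 to minute 39, minute 87 to minute 128, minute 129 to minute 159.
Merge the second list: minute 12 to minute 15, minute 38 to minute 91, minute 95 to minute 119, minute 189 to minute 203.
minute 13 to minute 39 ∩ B → minute 13 to minute 15, minute 38 to minute 39.
minute 87 to minute 128 ∩ B → minute 87 to minute 91, minute 95 to minute 119.
minute 129 to minute 159 meets no B interval.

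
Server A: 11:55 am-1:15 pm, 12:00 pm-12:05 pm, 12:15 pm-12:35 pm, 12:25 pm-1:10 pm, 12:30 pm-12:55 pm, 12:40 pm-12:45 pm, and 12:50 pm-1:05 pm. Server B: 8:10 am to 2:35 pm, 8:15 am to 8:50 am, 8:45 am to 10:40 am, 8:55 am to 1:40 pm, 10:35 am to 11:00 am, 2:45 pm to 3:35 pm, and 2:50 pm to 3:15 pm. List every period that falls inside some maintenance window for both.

11:55 am–1:15 pm

Merge the first list: 11:55 am–1:15 pm.
Merge the second list: 8:10 am–2:35 pm, 2:45 pm–3:35 pm.
11:55 am–1:15 pm overlaps B on 11:55 am–1:15 pm.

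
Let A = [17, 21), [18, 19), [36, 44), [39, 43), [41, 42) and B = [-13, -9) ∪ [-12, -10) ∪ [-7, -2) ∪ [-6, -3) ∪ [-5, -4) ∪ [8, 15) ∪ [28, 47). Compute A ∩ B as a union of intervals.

[36, 44)

Merge the first list: [17, 21), [36, 44).
Merge the second list: [-13, -9), [-7, -2), [8, 15), [28, 47).
[17, 21) meets no B interval.
[36, 44) ∩ B → [36, 44).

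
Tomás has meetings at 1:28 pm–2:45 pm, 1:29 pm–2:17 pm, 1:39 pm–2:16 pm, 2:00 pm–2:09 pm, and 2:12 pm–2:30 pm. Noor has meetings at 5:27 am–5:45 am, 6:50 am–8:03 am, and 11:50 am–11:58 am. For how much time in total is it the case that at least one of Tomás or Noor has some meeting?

2 h 56 min

First set merges to 1:28 pm-2:45 pm.
A ∪ B = 5:27 am-5:45 am, 6:50 am-8:03 am, 11:50 am-11:58 am, 1:28 pm-2:45 pm.
Total: 18 min + 1 h 13 min + 8 min + 1 h 17 min = 2 h 56 min.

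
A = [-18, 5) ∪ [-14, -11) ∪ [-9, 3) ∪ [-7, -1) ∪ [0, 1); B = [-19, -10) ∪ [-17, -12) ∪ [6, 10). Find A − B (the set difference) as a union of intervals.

A, merged: [-18, 5).
B, merged: [-19, -10), [6, 10).
[-18, 5) minus B → [-10, 5).

[-10, 5)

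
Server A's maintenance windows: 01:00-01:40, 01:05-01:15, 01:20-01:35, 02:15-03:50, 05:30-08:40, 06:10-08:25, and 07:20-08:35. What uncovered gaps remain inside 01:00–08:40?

Covered (merged): 01:00–01:40, 02:15–03:50, 05:30–08:40.
Gaps within 01:00–08:40: 01:40–02:15, 03:50–05:30.

01:40–02:15, 03:50–05:30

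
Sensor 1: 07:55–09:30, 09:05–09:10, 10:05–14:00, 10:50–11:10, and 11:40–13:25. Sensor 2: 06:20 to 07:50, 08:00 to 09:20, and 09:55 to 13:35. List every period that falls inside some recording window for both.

Merge the first list: 07:55-09:30, 10:05-14:00.
07:55-09:30 ∩ B → 08:00-09:20.
10:05-14:00 ∩ B → 10:05-13:35.

08:00-09:20, 10:05-13:35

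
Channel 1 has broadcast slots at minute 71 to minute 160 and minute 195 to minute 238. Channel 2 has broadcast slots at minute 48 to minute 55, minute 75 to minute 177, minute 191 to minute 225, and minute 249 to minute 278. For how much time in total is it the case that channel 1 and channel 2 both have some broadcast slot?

A ∩ B = minute 75 to minute 160, minute 195 to minute 225.
Total: 85 minutes + 30 minutes = 115 minutes.

115 minutes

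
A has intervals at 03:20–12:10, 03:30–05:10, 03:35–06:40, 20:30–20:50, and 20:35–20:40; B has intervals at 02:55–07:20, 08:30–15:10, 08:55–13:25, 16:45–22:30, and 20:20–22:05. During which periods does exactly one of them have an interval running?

Merge the first list: 03:20-12:10, 20:30-20:50.
Merge the second list: 02:55-07:20, 08:30-15:10, 16:45-22:30.
A \ B = 07:20-08:30.
B \ A = 02:55-03:20, 12:10-15:10, 16:45-20:30, 20:50-22:30.
Union of the two gives the symmetric difference.

02:55-03:20, 07:20-08:30, 12:10-15:10, 16:45-20:30, 20:50-22:30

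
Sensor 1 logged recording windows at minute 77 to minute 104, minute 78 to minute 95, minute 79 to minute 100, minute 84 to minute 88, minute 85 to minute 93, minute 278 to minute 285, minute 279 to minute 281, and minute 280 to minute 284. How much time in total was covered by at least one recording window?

Merged: minute 77 to minute 104, minute 278 to minute 285.
Lengths: 27 minutes + 7 minutes = 34 minutes.

34 minutes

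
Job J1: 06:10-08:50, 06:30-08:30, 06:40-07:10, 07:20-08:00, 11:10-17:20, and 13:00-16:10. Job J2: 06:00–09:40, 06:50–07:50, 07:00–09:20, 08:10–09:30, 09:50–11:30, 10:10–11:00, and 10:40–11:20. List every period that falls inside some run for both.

06:10-08:50, 11:10-11:30

Merge the first list: 06:10-08:50, 11:10-17:20.
Merge the second list: 06:00-09:40, 09:50-11:30.
06:10-08:50 overlaps B on 06:10-08:50.
11:10-17:20 overlaps B on 11:10-11:30.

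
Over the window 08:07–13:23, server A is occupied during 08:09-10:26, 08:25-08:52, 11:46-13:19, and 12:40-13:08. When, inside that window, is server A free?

The merged coverage is 08:09–10:26, 11:46–13:19.
Uncovered inside 08:07–13:23: 08:07–08:09, 10:26–11:46, 13:19–13:23.

08:07–08:09, 10:26–11:46, 13:19–13:23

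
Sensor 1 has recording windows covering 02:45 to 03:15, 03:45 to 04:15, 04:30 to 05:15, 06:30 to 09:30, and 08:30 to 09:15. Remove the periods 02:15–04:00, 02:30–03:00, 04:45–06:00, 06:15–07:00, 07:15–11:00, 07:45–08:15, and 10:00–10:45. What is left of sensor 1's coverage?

04:00-04:15, 04:30-04:45, 07:00-07:15

First set merges to 02:45-03:15, 03:45-04:15, 04:30-05:15, 06:30-09:30.
Second set merges to 02:15-04:00, 04:45-06:00, 06:15-07:00, 07:15-11:00.
02:45-03:15 lies entirely inside B → drops out.
03:45-04:15 with B removed leaves 04:00-04:15.
04:30-05:15 with B removed leaves 04:30-04:45.
06:30-09:30 with B removed leaves 07:00-07:15.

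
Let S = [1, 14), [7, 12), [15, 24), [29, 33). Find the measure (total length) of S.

26

Merged: [1, 14), [15, 24), [29, 33).
Lengths: 13 + 9 + 4 = 26.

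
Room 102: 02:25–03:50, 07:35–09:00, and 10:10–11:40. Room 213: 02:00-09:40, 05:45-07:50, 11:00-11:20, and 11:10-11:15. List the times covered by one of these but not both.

02:00–02:25, 03:50–07:35, 09:00–09:40, 10:10–11:00, 11:20–11:40

Second set merges to 02:00–09:40, 11:00–11:20.
Only in the first: 10:10–11:00, 11:20–11:40.
Only in the second: 02:00–02:25, 03:50–07:35, 09:00–09:40.
Together these are the periods covered by exactly one.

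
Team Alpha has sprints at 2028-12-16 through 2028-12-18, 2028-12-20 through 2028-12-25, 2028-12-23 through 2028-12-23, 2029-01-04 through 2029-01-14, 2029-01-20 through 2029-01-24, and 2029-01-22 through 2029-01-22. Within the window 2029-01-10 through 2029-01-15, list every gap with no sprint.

2029-01-15 through 2029-01-15

The merged coverage is 2028-12-16 through 2028-12-18, 2028-12-20 through 2028-12-25, 2029-01-04 through 2029-01-14, 2029-01-20 through 2029-01-24.
Complement within 2029-01-10 through 2029-01-15: 2029-01-15 through 2029-01-15.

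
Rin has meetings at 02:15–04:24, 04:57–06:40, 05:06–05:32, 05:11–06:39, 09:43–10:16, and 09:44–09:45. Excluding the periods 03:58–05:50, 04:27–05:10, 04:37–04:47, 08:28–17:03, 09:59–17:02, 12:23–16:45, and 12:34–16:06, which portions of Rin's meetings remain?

A, merged: 02:15–04:24, 04:57–06:40, 09:43–10:16.
B, merged: 03:58–05:50, 08:28–17:03.
02:15–04:24 minus B → 02:15–03:58.
04:57–06:40 minus B → 05:50–06:40.
09:43–10:16: fully covered by B → removed.

02:15–03:58, 05:50–06:40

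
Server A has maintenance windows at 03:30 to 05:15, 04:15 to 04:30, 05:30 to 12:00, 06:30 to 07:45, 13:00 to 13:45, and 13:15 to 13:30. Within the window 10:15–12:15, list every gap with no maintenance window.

12:00–12:15

The merged coverage is 03:30–05:15, 05:30–12:00, 13:00–13:45.
Uncovered inside 10:15–12:15: 12:00–12:15.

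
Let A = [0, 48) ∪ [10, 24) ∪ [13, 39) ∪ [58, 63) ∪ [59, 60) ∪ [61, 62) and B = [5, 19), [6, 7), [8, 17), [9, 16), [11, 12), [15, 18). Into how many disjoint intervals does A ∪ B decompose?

Merge the first list: [0, 48), [58, 63).
Merge the second list: [5, 19).
A ∪ B = [0, 48), [58, 63).
That is 2 disjoint pieces.

2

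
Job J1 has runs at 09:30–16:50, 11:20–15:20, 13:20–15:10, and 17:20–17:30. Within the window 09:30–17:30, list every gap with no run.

16:50–17:20

The merged coverage is 09:30–16:50, 17:20–17:30.
Uncovered inside 09:30–17:30: 16:50–17:20.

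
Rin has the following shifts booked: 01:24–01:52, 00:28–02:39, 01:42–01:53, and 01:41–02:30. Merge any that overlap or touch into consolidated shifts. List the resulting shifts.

00:28-02:39

Sort by start: 00:28-02:39, 01:24-01:52, 01:41-02:30, 01:42-01:53.
01:24-01:52 overlaps/touches 00:28-02:39 → extend to 00:28-02:39.
01:41-02:30 overlaps/touches 00:28-02:39 → extend to 00:28-02:39.
01:42-01:53 overlaps/touches 00:28-02:39 → extend to 00:28-02:39.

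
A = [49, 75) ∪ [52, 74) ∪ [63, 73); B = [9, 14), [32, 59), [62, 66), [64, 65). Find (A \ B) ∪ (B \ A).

First set merges to [49, 75).
Second set merges to [9, 14), [32, 59), [62, 66).
A \ B = [59, 62), [66, 75).
B \ A = [9, 14), [32, 49).
Union of the two gives the symmetric difference.

[9, 14) ∪ [32, 49) ∪ [59, 62) ∪ [66, 75)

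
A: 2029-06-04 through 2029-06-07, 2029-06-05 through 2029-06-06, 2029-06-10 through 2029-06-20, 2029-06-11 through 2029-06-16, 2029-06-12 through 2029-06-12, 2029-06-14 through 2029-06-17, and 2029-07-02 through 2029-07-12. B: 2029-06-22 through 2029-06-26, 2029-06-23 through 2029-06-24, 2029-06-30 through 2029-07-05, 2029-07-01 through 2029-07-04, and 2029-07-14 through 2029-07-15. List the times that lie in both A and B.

2029-07-02 through 2029-07-05

First set merges to 2029-06-04 through 2029-06-07, 2029-06-10 through 2029-06-20, 2029-07-02 through 2029-07-12.
Second set merges to 2029-06-22 through 2029-06-26, 2029-06-30 through 2029-07-05, 2029-07-14 through 2029-07-15.
2029-06-04 through 2029-06-07 meets no B interval.
2029-06-10 through 2029-06-20 meets no B interval.
2029-07-02 through 2029-07-12 ∩ B → 2029-07-02 through 2029-07-05.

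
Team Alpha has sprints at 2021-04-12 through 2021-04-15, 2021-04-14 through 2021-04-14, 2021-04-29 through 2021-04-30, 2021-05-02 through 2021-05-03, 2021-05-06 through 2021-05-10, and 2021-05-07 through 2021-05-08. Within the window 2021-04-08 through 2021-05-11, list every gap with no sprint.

The merged coverage is 2021-04-12 through 2021-04-15, 2021-04-29 through 2021-04-30, 2021-05-02 through 2021-05-03, 2021-05-06 through 2021-05-10.
Complement within 2021-04-08 through 2021-05-11: 2021-04-08 through 2021-04-11, 2021-04-16 through 2021-04-28, 2021-05-01 through 2021-05-01, 2021-05-04 through 2021-05-05, 2021-05-11 through 2021-05-11.

2021-04-08 through 2021-04-11, 2021-04-16 through 2021-04-28, 2021-05-01 through 2021-05-01, 2021-05-04 through 2021-05-05, 2021-05-11 through 2021-05-11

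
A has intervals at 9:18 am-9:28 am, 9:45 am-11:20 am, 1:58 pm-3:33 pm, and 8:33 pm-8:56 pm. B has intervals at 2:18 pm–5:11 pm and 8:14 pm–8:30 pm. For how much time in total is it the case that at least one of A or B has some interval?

A ∪ B = 9:18 am–9:28 am, 9:45 am–11:20 am, 1:58 pm–5:11 pm, 8:14 pm–8:30 pm, 8:33 pm–8:56 pm.
Total: 10 min + 1 h 35 min + 3 h 13 min + 16 min + 23 min = 5 h 37 min.

5 h 37 min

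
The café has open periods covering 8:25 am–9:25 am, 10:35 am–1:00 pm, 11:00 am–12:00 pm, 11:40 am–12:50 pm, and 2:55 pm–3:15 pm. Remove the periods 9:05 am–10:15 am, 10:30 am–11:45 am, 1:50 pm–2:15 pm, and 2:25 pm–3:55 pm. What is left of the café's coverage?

A, merged: 8:25 am–9:25 am, 10:35 am–1:00 pm, 2:55 pm–3:15 pm.
8:25 am–9:25 am \ B = 8:25 am–9:05 am.
10:35 am–1:00 pm \ B = 11:45 am–1:00 pm.
2:55 pm–3:15 pm: entirely removed.

8:25 am–9:05 am, 11:45 am–1:00 pm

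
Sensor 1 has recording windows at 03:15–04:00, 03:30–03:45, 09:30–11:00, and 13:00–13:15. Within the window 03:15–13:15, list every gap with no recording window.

04:00-09:30, 11:00-13:00

The merged coverage is 03:15-04:00, 09:30-11:00, 13:00-13:15.
Uncovered inside 03:15-13:15: 04:00-09:30, 11:00-13:00.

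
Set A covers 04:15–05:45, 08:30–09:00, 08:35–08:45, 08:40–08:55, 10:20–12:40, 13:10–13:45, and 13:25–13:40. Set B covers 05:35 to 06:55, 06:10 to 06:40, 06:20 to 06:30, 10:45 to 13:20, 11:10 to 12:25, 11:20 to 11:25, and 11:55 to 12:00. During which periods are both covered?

05:35-05:45, 10:45-12:40, 13:10-13:20

A, merged: 04:15-05:45, 08:30-09:00, 10:20-12:40, 13:10-13:45.
B, merged: 05:35-06:55, 10:45-13:20.
04:15-05:45 ∩ B → 05:35-05:45.
08:30-09:00 meets no B interval.
10:20-12:40 ∩ B → 10:45-12:40.
13:10-13:45 ∩ B → 13:10-13:20.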